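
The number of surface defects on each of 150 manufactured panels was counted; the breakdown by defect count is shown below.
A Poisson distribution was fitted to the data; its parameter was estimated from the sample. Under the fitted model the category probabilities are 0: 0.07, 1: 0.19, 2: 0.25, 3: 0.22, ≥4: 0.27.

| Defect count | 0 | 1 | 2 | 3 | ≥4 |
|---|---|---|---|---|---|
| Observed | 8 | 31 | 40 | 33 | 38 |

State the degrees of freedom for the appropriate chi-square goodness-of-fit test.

There are k = 5 categories and 1 parameter estimated from the data, so df = 5 − 1 − 1 = 3.

3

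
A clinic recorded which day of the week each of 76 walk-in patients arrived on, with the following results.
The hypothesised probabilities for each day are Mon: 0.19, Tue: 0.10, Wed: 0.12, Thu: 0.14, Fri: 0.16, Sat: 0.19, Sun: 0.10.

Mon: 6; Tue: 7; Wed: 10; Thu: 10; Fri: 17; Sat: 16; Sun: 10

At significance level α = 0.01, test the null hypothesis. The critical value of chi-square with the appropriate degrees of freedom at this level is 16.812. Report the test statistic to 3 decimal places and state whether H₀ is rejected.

Expected counts E_i = n·p_i: 76×0.19 = 14.44, 76×0.10 = 7.6, 76×0.12 = 9.12, 76×0.14 = 10.64, 76×0.16 = 12.16, 76×0.19 = 14.44, 76×0.10 = 7.6.
Mon: (6 − 14.44)²/14.44 = 71.2336/14.44 = 4.9331
Tue: (7 − 7.6)²/7.6 = 0.36/7.6 = 0.0474
Wed: (10 − 9.12)²/9.12 = 0.7744/9.12 = 0.0849
Thu: (10 − 10.64)²/10.64 = 0.4096/10.64 = 0.0385
Fri: (17 − 12.16)²/12.16 = 23.4256/12.16 = 1.9264
Sat: (16 − 14.44)²/14.44 = 2.4336/14.44 = 0.1685
Sun: (10 − 7.6)²/7.6 = 5.76/7.6 = 0.7579
Sum = 7.957
df = 6. Since 7.957 < 16.812, we do not reject H₀.

7.957; do not reject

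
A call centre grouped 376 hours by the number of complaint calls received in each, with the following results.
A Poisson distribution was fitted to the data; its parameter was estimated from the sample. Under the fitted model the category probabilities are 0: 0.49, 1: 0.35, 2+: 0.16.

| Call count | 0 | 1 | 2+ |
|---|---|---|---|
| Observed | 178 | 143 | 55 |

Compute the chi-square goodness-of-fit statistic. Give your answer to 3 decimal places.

Expected counts E_i = n·p_i: 376×0.49 = 184.24, 376×0.35 = 131.6, 376×0.16 = 60.16.
χ² = (178−184.24)²/184.24 + (143−131.6)²/131.6 + (55−60.16)²/60.16
   = 0.2113 + 0.9875 + 0.4426
Sum = 1.641

1.641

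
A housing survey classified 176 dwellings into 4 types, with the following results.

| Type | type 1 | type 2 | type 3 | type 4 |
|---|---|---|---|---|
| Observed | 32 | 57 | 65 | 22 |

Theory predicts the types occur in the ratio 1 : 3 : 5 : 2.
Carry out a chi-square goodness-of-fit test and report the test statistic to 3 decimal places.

23.625

Ratio total = 11. Expected counts: 176×1/11 = 16, 176×3/11 = 48, 176×5/11 = 80, 176×2/11 = 32.
cat         O        E   (O−E)²/E
type 1     32       16    16.0000
type 2     57       48     1.6875
type 3     65       80     2.8125
type 4     22       32     3.1250
Sum = 23.625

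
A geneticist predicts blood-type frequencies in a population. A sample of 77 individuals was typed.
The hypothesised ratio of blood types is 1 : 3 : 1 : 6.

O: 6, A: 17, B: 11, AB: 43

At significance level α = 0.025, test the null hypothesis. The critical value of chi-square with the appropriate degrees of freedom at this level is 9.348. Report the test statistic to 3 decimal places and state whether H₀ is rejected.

Ratio total = 11. Expected counts: 77×1/11 = 7, 77×3/11 = 21, 77×1/11 = 7, 77×6/11 = 42.
cat         O        E   (O−E)²/E
O           6        7     0.1429
A          17       21     0.7619
B          11        7     2.2857
AB         43       42     0.0238
Sum = 3.214
df = 3. Since 3.214 < 9.348, we do not reject H₀.

3.214; do not reject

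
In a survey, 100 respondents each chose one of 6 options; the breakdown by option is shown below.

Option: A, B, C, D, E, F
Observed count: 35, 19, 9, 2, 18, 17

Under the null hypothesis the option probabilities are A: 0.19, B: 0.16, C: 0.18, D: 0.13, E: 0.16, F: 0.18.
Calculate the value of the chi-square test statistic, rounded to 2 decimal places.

Expected counts E_i = n·p_i: 100×0.19 = 19, 100×0.16 = 16, 100×0.18 = 18, 100×0.13 = 13, 100×0.16 = 16, 100×0.18 = 18.
cat         O        E   (O−E)²/E
A          35       19     13.474
B          19       16      0.563
C           9       18      4.500
D           2       13      9.308
E          18       16      0.250
F          17       18      0.056
Sum = 28.15

28.15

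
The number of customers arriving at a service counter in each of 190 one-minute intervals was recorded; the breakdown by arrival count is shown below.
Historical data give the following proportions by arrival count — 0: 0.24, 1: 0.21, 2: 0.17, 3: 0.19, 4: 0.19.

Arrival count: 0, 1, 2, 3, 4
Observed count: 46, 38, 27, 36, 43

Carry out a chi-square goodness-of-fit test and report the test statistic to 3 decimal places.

Expected counts E_i = n·p_i: 190×0.24 = 45.6, 190×0.21 = 39.9, 190×0.17 = 32.3, 190×0.19 = 36.1, 190×0.19 = 36.1.
0: (46 − 45.6)²/45.6 = 0.16/45.6 = 0.0035
1: (38 − 39.9)²/39.9 = 3.61/39.9 = 0.0905
2: (27 − 32.3)²/32.3 = 28.09/32.3 = 0.8697
3: (36 − 36.1)²/36.1 = 0.01/36.1 = 0.0003
4: (43 − 36.1)²/36.1 = 47.61/36.1 = 1.3188
Sum = 2.283

2.283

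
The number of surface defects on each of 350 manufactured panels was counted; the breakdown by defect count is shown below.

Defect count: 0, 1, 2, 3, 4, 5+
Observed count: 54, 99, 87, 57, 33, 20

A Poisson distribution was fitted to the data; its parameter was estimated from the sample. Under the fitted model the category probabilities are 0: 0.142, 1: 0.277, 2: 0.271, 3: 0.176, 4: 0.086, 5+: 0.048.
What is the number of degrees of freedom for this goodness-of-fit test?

There are k = 6 categories and 1 parameter estimated from the data, so df = 6 − 1 − 1 = 4.

4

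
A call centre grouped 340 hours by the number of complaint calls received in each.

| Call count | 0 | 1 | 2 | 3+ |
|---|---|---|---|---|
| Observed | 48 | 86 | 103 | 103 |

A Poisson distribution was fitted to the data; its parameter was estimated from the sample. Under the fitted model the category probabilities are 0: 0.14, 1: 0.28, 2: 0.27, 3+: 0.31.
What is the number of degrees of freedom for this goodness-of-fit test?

There are k = 4 categories and 1 parameter estimated from the data, so df = 4 − 1 − 1 = 2.

2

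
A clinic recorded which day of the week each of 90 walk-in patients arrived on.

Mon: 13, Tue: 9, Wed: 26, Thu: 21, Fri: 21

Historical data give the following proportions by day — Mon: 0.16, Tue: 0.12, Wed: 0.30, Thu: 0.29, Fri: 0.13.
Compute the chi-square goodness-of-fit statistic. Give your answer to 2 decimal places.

Expected counts E_i = n·p_i: 90×0.16 = 14.4, 90×0.12 = 10.8, 90×0.30 = 27, 90×0.29 = 26.1, 90×0.13 = 11.7.
χ² = (13−14.4)²/14.4 + (9−10.8)²/10.8 + (26−27)²/27 + (21−26.1)²/26.1 + (21−11.7)²/11.7
   = 0.136 + 0.300 + 0.037 + 0.997 + 7.392
Sum = 8.86

8.86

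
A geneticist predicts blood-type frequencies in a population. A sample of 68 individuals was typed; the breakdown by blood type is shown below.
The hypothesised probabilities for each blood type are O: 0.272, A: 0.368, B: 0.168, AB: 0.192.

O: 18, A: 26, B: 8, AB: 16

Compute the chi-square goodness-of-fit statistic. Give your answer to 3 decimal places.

1.741

Expected counts E_i = n·p_i: 68×0.272 = 18.496, 68×0.368 = 25.024, 68×0.168 = 11.424, 68×0.192 = 13.056.
cat         O        E   (O−E)²/E
O          18   18.496     0.0133
A          26   25.024     0.0381
B           8   11.424     1.0262
AB         16   13.056     0.6638
Sum = 1.741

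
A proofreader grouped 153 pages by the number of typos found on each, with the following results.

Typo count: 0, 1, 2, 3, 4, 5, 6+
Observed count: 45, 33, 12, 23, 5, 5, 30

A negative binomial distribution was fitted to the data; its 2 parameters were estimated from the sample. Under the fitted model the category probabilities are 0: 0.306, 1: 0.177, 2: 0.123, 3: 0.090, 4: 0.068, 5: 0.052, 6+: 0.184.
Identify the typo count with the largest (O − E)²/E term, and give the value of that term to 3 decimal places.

Expected counts E_i = n·p_i: 153×0.306 = 46.818, 153×0.177 = 27.081, 153×0.123 = 18.819, 153×0.090 = 13.77, 153×0.068 = 10.404, 153×0.052 = 7.956, 153×0.184 = 28.152.
cat         O        E   (O−E)²/E
0          45   46.818     0.0706
1          33   27.081     1.2937
2          12   18.819     2.4708
3          23    13.77     6.1868
4           5   10.404     2.8069
5           5    7.956     1.0983
6+         30   28.152     0.1213
The largest term is for 3: 6.187.

3, 6.187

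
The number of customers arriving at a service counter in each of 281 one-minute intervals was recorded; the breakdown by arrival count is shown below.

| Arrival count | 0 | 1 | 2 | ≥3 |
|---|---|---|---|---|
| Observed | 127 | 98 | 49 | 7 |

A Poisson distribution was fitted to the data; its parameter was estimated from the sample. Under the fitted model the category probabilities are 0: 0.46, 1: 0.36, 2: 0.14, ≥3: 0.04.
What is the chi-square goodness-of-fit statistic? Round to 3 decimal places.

Expected counts E_i = n·p_i: 281×0.46 = 129.26, 281×0.36 = 101.16, 281×0.14 = 39.34, 281×0.04 = 11.24.
cat         O        E   (O−E)²/E
0         127   129.26     0.0395
1          98   101.16     0.0987
2          49    39.34     2.3720
≥3          7    11.24     1.5994
Sum = 4.110

4.110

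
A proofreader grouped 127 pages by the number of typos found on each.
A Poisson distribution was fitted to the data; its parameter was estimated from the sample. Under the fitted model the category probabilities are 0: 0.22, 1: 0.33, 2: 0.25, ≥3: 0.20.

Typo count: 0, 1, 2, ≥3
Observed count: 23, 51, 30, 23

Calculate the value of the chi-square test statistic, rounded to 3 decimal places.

3.168

Expected counts E_i = n·p_i: 127×0.22 = 27.94, 127×0.33 = 41.91, 127×0.25 = 31.75, 127×0.20 = 25.4.
cat         O        E   (O−E)²/E
0          23    27.94     0.8734
1          51    41.91     1.9716
2          30    31.75     0.0965
≥3         23     25.4     0.2268
Sum = 3.168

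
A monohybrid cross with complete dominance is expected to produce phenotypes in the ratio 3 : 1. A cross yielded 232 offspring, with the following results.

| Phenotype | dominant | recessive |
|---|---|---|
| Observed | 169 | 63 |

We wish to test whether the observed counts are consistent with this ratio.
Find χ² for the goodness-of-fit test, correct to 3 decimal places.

Ratio total = 4. Expected counts: 232×3/4 = 174, 232×1/4 = 58.
dominant: (169 − 174)²/174 = 25/174 = 0.1437
recessive: (63 − 58)²/58 = 25/58 = 0.4310
Sum = 0.575

0.575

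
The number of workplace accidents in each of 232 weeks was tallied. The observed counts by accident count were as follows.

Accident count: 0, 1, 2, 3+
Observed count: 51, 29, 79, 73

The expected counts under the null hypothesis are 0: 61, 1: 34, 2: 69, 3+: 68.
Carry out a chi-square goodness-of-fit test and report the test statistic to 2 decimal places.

cat         O        E   (O−E)²/E
0          51       61      1.639
1          29       34      0.735
2          79       69      1.449
3+         73       68      0.368
Sum = 4.19

4.19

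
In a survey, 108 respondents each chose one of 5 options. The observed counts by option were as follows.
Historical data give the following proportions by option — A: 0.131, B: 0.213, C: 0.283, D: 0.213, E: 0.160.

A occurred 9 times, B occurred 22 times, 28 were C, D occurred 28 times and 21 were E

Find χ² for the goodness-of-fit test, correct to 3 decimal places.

4.018

Expected counts E_i = n·p_i: 108×0.131 = 14.148, 108×0.213 = 23.004, 108×0.283 = 30.564, 108×0.213 = 23.004, 108×0.160 = 17.28.
χ² = (9−14.148)²/14.148 + (22−23.004)²/23.004 + (28−30.564)²/30.564 + (28−23.004)²/23.004 + (21−17.28)²/17.28
   = 1.8732 + 0.0438 + 0.2151 + 1.0850 + 0.8008
Sum = 4.018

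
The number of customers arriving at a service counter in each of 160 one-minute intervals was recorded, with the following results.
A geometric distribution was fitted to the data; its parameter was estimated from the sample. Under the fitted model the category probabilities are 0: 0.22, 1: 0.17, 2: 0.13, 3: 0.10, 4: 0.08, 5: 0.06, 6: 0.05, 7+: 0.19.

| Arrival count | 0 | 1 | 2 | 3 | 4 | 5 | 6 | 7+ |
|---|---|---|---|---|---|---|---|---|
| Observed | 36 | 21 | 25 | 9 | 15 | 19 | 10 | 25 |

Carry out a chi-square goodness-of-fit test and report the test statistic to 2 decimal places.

Expected counts E_i = n·p_i: 160×0.22 = 35.2, 160×0.17 = 27.2, 160×0.13 = 20.8, 160×0.10 = 16, 160×0.08 = 12.8, 160×0.06 = 9.6, 160×0.05 = 8, 160×0.19 = 30.4.
χ² = (36−35.2)²/35.2 + (21−27.2)²/27.2 + (25−20.8)²/20.8 + (9−16)²/16 + (15−12.8)²/12.8 + (19−9.6)²/9.6 + (10−8)²/8 + (25−30.4)²/30.4
   = 0.018 + 1.413 + 0.848 + 3.063 + 0.378 + 9.204 + 0.500 + 0.959
Sum = 16.38

16.38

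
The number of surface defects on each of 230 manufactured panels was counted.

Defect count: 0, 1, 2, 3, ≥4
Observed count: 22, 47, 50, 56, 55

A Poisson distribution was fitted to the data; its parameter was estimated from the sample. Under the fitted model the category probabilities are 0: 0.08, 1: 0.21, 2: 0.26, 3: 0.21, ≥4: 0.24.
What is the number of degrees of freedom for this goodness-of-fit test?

There are k = 5 categories and 1 parameter estimated from the data, so df = 5 − 1 − 1 = 3.

3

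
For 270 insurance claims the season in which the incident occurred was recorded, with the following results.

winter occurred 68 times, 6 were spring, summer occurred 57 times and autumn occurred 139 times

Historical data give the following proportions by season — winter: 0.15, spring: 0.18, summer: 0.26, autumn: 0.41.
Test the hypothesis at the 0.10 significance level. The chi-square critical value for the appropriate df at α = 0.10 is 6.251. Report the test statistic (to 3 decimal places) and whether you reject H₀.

Expected counts E_i = n·p_i: 270×0.15 = 40.5, 270×0.18 = 48.6, 270×0.26 = 70.2, 270×0.41 = 110.7.
cat         O        E   (O−E)²/E
winter     68     40.5    18.6728
spring      6     48.6    37.3407
summer     57     70.2     2.4821
autumn    139    110.7     7.2348
Sum = 65.730
df = 3. Since 65.730 > 6.251, we reject H₀.

65.730; reject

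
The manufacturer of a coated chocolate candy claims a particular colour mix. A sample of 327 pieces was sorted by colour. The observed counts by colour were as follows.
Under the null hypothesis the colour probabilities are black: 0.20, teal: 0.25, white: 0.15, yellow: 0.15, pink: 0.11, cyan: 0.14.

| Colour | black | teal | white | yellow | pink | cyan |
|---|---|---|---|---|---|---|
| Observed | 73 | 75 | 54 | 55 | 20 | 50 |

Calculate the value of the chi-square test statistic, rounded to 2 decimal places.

10.14

Expected counts E_i = n·p_i: 327×0.20 = 65.4, 327×0.25 = 81.75, 327×0.15 = 49.05, 327×0.15 = 49.05, 327×0.11 = 35.97, 327×0.14 = 45.78.
cat         O        E   (O−E)²/E
black      73     65.4      0.883
teal       75    81.75      0.557
white      54    49.05      0.500
yellow     55    49.05      0.722
pink       20    35.97      7.090
cyan       50    45.78      0.389
Sum = 10.14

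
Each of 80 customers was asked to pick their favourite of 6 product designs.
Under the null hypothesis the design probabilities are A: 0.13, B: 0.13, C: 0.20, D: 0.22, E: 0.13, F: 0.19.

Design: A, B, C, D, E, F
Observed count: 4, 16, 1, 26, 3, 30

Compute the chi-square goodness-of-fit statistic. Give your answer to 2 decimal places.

Expected counts E_i = n·p_i: 80×0.13 = 10.4, 80×0.13 = 10.4, 80×0.20 = 16, 80×0.22 = 17.6, 80×0.13 = 10.4, 80×0.19 = 15.2.
cat         O        E   (O−E)²/E
A           4     10.4      3.938
B          16     10.4      3.015
C           1       16     14.063
D          26     17.6      4.009
E           3     10.4      5.265
F          30     15.2     14.411
Sum = 44.70

44.70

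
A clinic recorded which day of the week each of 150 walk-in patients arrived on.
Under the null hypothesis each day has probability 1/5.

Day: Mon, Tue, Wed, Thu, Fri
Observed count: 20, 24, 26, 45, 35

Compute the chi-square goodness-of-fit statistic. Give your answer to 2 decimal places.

Expected count for each of the 5 categories: 150/5 = 30.
χ² = (20−30)²/30 + (24−30)²/30 + (26−30)²/30 + (45−30)²/30 + (35−30)²/30
   = 3.333 + 1.200 + 0.533 + 7.500 + 0.833
Sum = 13.40

13.40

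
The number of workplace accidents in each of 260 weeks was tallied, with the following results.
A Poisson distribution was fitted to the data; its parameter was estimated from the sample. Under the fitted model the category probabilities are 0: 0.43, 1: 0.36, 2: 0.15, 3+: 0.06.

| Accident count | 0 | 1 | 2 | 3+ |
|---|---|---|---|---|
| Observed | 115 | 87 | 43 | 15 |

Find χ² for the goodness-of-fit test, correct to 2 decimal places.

Expected counts E_i = n·p_i: 260×0.43 = 111.8, 260×0.36 = 93.6, 260×0.15 = 39, 260×0.06 = 15.6.
cat         O        E   (O−E)²/E
0         115    111.8      0.092
1          87     93.6      0.465
2          43       39      0.410
3+         15     15.6      0.023
Sum = 0.99

0.99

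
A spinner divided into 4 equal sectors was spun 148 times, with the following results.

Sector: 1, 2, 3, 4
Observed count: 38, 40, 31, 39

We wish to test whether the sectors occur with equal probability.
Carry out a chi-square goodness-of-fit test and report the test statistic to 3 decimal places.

1.351

Expected count for each of the 4 categories: 148/4 = 37.
χ² = (38−37)²/37 + (40−37)²/37 + (31−37)²/37 + (39−37)²/37
   = 0.0270 + 0.2432 + 0.9730 + 0.1081
Sum = 1.351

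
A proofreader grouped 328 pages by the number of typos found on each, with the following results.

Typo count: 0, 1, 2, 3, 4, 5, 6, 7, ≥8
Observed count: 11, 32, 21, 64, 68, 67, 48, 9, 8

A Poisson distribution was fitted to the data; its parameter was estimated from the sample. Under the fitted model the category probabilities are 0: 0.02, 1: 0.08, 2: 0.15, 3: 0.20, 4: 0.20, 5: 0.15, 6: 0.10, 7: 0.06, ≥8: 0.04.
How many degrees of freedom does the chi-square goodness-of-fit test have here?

7

There are k = 9 categories and 1 parameter estimated from the data, so df = 9 − 1 − 1 = 7.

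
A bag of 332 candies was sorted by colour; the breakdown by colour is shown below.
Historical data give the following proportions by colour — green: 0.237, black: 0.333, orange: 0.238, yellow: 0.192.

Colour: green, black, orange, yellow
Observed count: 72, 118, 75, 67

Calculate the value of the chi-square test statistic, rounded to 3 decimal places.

Expected counts E_i = n·p_i: 332×0.237 = 78.684, 332×0.333 = 110.556, 332×0.238 = 79.016, 332×0.192 = 63.744.
cat         O        E   (O−E)²/E
green      72   78.684     0.5678
black     118  110.556     0.5012
orange     75   79.016     0.2041
yellow     67   63.744     0.1663
Sum = 1.439

1.439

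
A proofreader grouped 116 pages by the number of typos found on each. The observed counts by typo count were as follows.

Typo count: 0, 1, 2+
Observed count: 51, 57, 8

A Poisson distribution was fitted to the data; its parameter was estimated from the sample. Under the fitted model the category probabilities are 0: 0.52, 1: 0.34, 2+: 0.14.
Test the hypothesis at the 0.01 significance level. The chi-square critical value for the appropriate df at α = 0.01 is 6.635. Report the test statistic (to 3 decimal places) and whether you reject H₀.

13.439; reject

Expected counts E_i = n·p_i: 116×0.52 = 60.32, 116×0.34 = 39.44, 116×0.14 = 16.24.
χ² = (51−60.32)²/60.32 + (57−39.44)²/39.44 + (8−16.24)²/16.24
   = 1.4400 + 7.8183 + 4.1809
Sum = 13.439
df = 1. Since 13.439 > 6.635, we reject H₀.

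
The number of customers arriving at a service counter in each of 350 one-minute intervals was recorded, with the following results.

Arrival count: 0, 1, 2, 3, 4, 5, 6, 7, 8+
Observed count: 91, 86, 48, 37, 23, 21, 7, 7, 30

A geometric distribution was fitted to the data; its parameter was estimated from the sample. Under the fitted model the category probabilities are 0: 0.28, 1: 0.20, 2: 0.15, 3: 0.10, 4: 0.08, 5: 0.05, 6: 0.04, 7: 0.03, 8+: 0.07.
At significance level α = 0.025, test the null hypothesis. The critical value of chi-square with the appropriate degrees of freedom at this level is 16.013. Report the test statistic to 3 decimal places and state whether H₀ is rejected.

Expected counts E_i = n·p_i: 350×0.28 = 98, 350×0.20 = 70, 350×0.15 = 52.5, 350×0.10 = 35, 350×0.08 = 28, 350×0.05 = 17.5, 350×0.04 = 14, 350×0.03 = 10.5, 350×0.07 = 24.5.
χ² = (91−98)²/98 + (86−70)²/70 + (48−52.5)²/52.5 + (37−35)²/35 + (23−28)²/28 + (21−17.5)²/17.5 + (7−14)²/14 + (7−10.5)²/10.5 + (30−24.5)²/24.5
   = 0.5000 + 3.6571 + 0.3857 + 0.1143 + 0.8929 + 0.7000 + 3.5000 + 1.1667 + 1.2347
Sum = 12.151
df = 7. Since 12.151 < 16.013, we do not reject H₀.

12.151; do not reject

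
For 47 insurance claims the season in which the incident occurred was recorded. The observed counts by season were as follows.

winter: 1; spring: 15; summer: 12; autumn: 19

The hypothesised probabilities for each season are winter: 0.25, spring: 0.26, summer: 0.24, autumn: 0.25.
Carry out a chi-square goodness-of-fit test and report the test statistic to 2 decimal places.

14.99

Expected counts E_i = n·p_i: 47×0.25 = 11.75, 47×0.26 = 12.22, 47×0.24 = 11.28, 47×0.25 = 11.75.
χ² = (1−11.75)²/11.75 + (15−12.22)²/12.22 + (12−11.28)²/11.28 + (19−11.75)²/11.75
   = 9.835 + 0.632 + 0.046 + 4.473
Sum = 14.99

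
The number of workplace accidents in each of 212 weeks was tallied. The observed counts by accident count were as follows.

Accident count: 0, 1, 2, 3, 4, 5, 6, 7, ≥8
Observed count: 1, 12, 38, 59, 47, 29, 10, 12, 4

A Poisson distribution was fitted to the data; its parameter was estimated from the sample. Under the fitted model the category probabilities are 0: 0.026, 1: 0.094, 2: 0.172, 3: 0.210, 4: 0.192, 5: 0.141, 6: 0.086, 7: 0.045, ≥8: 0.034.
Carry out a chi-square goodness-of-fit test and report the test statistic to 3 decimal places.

Expected counts E_i = n·p_i: 212×0.026 = 5.512, 212×0.094 = 19.928, 212×0.172 = 36.464, 212×0.210 = 44.52, 212×0.192 = 40.704, 212×0.141 = 29.892, 212×0.086 = 18.232, 212×0.045 = 9.54, 212×0.034 = 7.208.
χ² = (1−5.512)²/5.512 + (12−19.928)²/19.928 + (38−36.464)²/36.464 + (59−44.52)²/44.52 + (47−40.704)²/40.704 + (29−29.892)²/29.892 + (10−18.232)²/18.232 + (12−9.54)²/9.54 + (4−7.208)²/7.208
   = 3.6934 + 3.1540 + 0.0647 + 4.7096 + 0.9739 + 0.0266 + 3.7169 + 0.6343 + 1.4278
Sum = 18.401

18.401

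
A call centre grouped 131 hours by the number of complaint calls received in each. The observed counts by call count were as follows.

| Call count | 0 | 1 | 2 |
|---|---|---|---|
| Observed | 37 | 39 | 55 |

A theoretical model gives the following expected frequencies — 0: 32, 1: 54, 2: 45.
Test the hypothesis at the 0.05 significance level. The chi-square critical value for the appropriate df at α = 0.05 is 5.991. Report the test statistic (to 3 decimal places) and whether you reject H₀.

cat         O        E   (O−E)²/E
0          37       32     0.7813
1          39       54     4.1667
2          55       45     2.2222
Sum = 7.170
df = 2. Since 7.170 > 5.991, we reject H₀.

7.170; reject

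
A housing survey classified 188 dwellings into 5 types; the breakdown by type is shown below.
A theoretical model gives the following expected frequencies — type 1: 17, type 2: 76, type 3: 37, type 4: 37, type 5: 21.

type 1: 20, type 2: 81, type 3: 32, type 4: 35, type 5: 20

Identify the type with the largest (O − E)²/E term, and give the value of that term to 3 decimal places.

cat         O        E   (O−E)²/E
type 1     20       17     0.5294
type 2     81       76     0.3289
type 3     32       37     0.6757
type 4     35       37     0.1081
type 5     20       21     0.0476
The largest term is for type 3: 0.676.

type 3, 0.676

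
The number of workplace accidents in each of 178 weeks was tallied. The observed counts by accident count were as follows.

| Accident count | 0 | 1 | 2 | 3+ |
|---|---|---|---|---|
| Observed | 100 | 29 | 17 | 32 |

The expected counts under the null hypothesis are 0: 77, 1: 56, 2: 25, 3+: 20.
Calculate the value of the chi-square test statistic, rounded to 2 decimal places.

cat         O        E   (O−E)²/E
0         100       77      6.870
1          29       56     13.018
2          17       25      2.560
3+         32       20      7.200
Sum = 29.65

29.65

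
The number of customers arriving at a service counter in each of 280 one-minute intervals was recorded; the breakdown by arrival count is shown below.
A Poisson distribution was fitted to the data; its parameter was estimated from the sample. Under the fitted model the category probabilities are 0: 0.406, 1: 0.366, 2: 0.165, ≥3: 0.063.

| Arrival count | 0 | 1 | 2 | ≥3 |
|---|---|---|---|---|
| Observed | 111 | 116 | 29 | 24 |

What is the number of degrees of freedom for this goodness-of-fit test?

2

There are k = 4 categories and 1 parameter estimated from the data, so df = 4 − 1 − 1 = 2.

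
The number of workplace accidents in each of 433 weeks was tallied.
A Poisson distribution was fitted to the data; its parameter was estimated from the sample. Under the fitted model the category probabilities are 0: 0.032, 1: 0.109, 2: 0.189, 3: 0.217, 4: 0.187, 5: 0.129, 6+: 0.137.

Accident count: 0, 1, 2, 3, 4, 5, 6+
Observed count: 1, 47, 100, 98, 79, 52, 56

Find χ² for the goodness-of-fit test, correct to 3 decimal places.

16.634

Expected counts E_i = n·p_i: 433×0.032 = 13.856, 433×0.109 = 47.197, 433×0.189 = 81.837, 433×0.217 = 93.961, 433×0.187 = 80.971, 433×0.129 = 55.857, 433×0.137 = 59.321.
cat         O        E   (O−E)²/E
0           1   13.856    11.9282
1          47   47.197     0.0008
2         100   81.837     4.0311
3          98   93.961     0.1736
4          79   80.971     0.0480
5          52   55.857     0.2663
6+         56   59.321     0.1859
Sum = 16.634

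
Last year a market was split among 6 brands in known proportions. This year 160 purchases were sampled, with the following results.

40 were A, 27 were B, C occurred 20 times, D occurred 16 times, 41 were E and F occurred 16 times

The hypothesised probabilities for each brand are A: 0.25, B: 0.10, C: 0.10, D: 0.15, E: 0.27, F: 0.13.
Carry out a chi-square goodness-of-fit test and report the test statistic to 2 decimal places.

Expected counts E_i = n·p_i: 160×0.25 = 40, 160×0.10 = 16, 160×0.10 = 16, 160×0.15 = 24, 160×0.27 = 43.2, 160×0.13 = 20.8.
χ² = (40−40)²/40 + (27−16)²/16 + (20−16)²/16 + (16−24)²/24 + (41−43.2)²/43.2 + (16−20.8)²/20.8
   = 0.000 + 7.563 + 1.000 + 2.667 + 0.112 + 1.108
Sum = 12.45

12.45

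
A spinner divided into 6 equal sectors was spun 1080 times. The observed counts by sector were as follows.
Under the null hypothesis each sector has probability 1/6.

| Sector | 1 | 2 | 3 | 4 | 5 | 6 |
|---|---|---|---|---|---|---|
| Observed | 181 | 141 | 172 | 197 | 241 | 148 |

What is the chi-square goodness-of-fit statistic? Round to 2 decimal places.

Under H₀ each category has probability 1/6, so each expected count is 1080/6 = 180.
1: (181 − 180)²/180 = 1/180 = 0.006
2: (141 − 180)²/180 = 1521/180 = 8.450
3: (172 − 180)²/180 = 64/180 = 0.356
4: (197 − 180)²/180 = 289/180 = 1.606
5: (241 − 180)²/180 = 3721/180 = 20.672
6: (148 − 180)²/180 = 1024/180 = 5.689
Sum = 36.78

36.78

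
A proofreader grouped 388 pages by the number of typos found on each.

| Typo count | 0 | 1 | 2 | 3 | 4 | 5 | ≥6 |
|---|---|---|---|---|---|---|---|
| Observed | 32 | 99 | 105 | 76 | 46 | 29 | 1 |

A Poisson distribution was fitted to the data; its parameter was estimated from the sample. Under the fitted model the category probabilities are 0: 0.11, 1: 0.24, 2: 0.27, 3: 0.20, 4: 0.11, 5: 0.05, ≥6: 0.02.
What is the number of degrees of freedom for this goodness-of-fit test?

5

There are k = 7 categories and 1 parameter estimated from the data, so df = 7 − 1 − 1 = 5.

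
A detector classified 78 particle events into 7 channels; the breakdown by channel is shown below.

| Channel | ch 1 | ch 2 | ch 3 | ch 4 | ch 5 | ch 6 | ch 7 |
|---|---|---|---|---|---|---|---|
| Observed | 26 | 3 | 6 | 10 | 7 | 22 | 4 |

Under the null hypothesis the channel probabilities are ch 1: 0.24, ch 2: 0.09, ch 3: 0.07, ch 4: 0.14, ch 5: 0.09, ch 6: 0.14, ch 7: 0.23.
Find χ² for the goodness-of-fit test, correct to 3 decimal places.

Expected counts E_i = n·p_i: 78×0.24 = 18.72, 78×0.09 = 7.02, 78×0.07 = 5.46, 78×0.14 = 10.92, 78×0.09 = 7.02, 78×0.14 = 10.92, 78×0.23 = 17.94.
χ² = (26−18.72)²/18.72 + (3−7.02)²/7.02 + (6−5.46)²/5.46 + (10−10.92)²/10.92 + (7−7.02)²/7.02 + (22−10.92)²/10.92 + (4−17.94)²/17.94
   = 2.8311 + 2.3021 + 0.0534 + 0.0775 + 0.0001 + 11.2423 + 10.8319
Sum = 27.338

27.338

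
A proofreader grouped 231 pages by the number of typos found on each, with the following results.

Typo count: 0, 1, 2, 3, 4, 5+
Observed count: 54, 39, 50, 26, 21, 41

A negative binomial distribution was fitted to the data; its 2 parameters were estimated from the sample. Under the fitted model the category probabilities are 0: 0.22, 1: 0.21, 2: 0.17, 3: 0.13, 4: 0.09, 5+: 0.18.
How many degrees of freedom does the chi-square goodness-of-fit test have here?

3

There are k = 6 categories and 2 parameters estimated from the data, so df = 6 − 1 − 2 = 3.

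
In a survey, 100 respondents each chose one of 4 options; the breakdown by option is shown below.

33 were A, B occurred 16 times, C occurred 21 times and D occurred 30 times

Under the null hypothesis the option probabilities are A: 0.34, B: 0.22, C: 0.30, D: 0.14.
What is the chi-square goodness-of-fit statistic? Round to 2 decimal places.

Expected counts E_i = n·p_i: 100×0.34 = 34, 100×0.22 = 22, 100×0.30 = 30, 100×0.14 = 14.
A: (33 − 34)²/34 = 1/34 = 0.029
B: (16 − 22)²/22 = 36/22 = 1.636
C: (21 − 30)²/30 = 81/30 = 2.700
D: (30 − 14)²/14 = 256/14 = 18.286
Sum = 22.65

22.65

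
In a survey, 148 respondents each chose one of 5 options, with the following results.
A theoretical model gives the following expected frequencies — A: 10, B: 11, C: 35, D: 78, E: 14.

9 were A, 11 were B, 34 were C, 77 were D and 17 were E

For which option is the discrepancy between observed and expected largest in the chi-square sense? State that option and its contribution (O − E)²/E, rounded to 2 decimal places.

χ² = (9−10)²/10 + (11−11)²/11 + (34−35)²/35 + (77−78)²/78 + (17−14)²/14
   = 0.100 + 0.000 + 0.029 + 0.013 + 0.643
The largest term is for E: 0.64.

E, 0.64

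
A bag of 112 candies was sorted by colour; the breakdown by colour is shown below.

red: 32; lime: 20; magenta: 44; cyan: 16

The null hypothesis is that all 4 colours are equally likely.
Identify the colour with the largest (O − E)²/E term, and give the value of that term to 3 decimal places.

Expected count for each of the 4 categories: 112/4 = 28.
cat          O        E   (O−E)²/E
red         32       28     0.5714
lime        20       28     2.2857
magenta     44       28     9.1429
cyan        16       28     5.1429
The largest term is for magenta: 9.143.

magenta, 9.143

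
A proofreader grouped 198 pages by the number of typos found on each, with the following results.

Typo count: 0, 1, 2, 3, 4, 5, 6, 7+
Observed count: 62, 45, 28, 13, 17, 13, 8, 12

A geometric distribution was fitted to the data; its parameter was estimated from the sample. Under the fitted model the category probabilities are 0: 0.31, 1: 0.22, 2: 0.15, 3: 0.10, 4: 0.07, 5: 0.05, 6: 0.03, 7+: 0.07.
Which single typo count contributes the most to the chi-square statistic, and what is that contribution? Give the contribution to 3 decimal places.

3, 2.335

Expected counts E_i = n·p_i: 198×0.31 = 61.38, 198×0.22 = 43.56, 198×0.15 = 29.7, 198×0.10 = 19.8, 198×0.07 = 13.86, 198×0.05 = 9.9, 198×0.03 = 5.94, 198×0.07 = 13.86.
χ² = (62−61.38)²/61.38 + (45−43.56)²/43.56 + (28−29.7)²/29.7 + (13−19.8)²/19.8 + (17−13.86)²/13.86 + (13−9.9)²/9.9 + (8−5.94)²/5.94 + (12−13.86)²/13.86
   = 0.0063 + 0.0476 + 0.0973 + 2.3354 + 0.7114 + 0.9707 + 0.7144 + 0.2496
The largest term is for 3: 2.335.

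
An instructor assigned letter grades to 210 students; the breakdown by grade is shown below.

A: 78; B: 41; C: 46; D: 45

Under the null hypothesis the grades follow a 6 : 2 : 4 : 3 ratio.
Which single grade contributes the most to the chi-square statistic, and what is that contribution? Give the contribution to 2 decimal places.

Ratio total = 15. Expected counts: 210×6/15 = 84, 210×2/15 = 28, 210×4/15 = 56, 210×3/15 = 42.
A: (78 − 84)²/84 = 36/84 = 0.429
B: (41 − 28)²/28 = 169/28 = 6.036
C: (46 − 56)²/56 = 100/56 = 1.786
D: (45 − 42)²/42 = 9/42 = 0.214
The largest term is for B: 6.04.

B, 6.04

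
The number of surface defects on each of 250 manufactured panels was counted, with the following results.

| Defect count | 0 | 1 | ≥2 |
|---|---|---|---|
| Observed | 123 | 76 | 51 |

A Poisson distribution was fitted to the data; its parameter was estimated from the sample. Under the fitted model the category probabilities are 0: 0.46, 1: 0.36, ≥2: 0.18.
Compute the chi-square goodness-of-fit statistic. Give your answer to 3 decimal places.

3.534

Expected counts E_i = n·p_i: 250×0.46 = 115, 250×0.36 = 90, 250×0.18 = 45.
cat         O        E   (O−E)²/E
0         123      115     0.5565
1          76       90     2.1778
≥2         51       45     0.8000
Sum = 3.534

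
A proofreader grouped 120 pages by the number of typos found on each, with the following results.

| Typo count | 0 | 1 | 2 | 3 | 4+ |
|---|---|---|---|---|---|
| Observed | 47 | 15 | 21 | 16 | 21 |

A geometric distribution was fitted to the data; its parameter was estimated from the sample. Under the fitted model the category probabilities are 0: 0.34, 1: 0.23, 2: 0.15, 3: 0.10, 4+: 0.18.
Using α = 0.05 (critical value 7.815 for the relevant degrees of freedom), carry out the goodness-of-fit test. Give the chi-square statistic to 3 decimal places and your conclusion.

Expected counts E_i = n·p_i: 120×0.34 = 40.8, 120×0.23 = 27.6, 120×0.15 = 18, 120×0.10 = 12, 120×0.18 = 21.6.
cat         O        E   (O−E)²/E
0          47     40.8     0.9422
1          15     27.6     5.7522
2          21       18     0.5000
3          16       12     1.3333
4+         21     21.6     0.0167
Sum = 8.544
df = 3. Since 8.544 > 7.815, we reject H₀.

8.544; reject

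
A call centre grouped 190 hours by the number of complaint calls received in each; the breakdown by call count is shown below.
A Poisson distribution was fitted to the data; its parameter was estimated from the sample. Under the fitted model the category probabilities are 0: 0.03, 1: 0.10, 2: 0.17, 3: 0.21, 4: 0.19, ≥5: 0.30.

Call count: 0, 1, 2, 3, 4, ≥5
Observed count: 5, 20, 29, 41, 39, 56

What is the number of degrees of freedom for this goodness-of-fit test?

4

There are k = 6 categories and 1 parameter estimated from the data, so df = 6 − 1 − 1 = 4.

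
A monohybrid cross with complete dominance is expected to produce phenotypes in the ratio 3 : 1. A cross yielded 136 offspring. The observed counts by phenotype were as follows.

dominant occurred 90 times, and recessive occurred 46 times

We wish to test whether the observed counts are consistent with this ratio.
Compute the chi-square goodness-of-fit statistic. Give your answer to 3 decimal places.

Ratio total = 4. Expected counts: 136×3/4 = 102, 136×1/4 = 34.
dominant: (90 − 102)²/102 = 144/102 = 1.4118
recessive: (46 − 34)²/34 = 144/34 = 4.2353
Sum = 5.647

5.647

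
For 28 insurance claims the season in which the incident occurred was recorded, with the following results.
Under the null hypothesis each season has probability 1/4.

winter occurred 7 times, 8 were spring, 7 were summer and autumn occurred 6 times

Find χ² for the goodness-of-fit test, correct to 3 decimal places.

0.286

Expected count for each of the 4 categories: 28/4 = 7.
χ² = (7−7)²/7 + (8−7)²/7 + (7−7)²/7 + (6−7)²/7
   = 0.0000 + 0.1429 + 0.0000 + 0.1429
Sum = 0.286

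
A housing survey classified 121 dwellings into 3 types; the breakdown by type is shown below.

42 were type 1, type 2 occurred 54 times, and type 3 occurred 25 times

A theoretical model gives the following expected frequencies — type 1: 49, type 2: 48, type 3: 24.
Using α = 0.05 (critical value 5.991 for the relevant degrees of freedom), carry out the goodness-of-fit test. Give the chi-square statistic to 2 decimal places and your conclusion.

1.79; do not reject

cat         O        E   (O−E)²/E
type 1     42       49      1.000
type 2     54       48      0.750
type 3     25       24      0.042
Sum = 1.79
df = 2. Since 1.79 < 5.991, we do not reject H₀.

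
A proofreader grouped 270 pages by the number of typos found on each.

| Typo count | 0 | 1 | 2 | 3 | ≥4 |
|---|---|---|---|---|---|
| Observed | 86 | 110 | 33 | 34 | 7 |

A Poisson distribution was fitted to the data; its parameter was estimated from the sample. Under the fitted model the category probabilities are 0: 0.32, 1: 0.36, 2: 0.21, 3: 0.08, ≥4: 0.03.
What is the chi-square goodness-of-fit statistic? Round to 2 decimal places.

Expected counts E_i = n·p_i: 270×0.32 = 86.4, 270×0.36 = 97.2, 270×0.21 = 56.7, 270×0.08 = 21.6, 270×0.03 = 8.1.
χ² = (86−86.4)²/86.4 + (110−97.2)²/97.2 + (33−56.7)²/56.7 + (34−21.6)²/21.6 + (7−8.1)²/8.1
   = 0.002 + 1.686 + 9.906 + 7.119 + 0.149
Sum = 18.86

18.86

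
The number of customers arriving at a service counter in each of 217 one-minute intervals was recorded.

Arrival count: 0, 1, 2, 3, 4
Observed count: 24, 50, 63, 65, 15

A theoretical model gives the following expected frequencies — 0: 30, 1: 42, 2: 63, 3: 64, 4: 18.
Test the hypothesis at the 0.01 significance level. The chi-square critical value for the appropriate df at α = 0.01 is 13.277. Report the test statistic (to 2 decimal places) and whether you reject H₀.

cat         O        E   (O−E)²/E
0          24       30      1.200
1          50       42      1.524
2          63       63      0.000
3          65       64      0.016
4          15       18      0.500
Sum = 3.24
df = 4. Since 3.24 < 13.277, we do not reject H₀.

3.24; do not reject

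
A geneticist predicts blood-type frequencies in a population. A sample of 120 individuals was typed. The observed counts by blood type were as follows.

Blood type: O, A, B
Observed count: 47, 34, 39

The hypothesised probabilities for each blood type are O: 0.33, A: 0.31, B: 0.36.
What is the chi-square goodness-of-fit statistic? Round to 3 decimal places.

2.066

Expected counts E_i = n·p_i: 120×0.33 = 39.6, 120×0.31 = 37.2, 120×0.36 = 43.2.
O: (47 − 39.6)²/39.6 = 54.76/39.6 = 1.3828
A: (34 − 37.2)²/37.2 = 10.24/37.2 = 0.2753
B: (39 − 43.2)²/43.2 = 17.64/43.2 = 0.4083
Sum = 2.066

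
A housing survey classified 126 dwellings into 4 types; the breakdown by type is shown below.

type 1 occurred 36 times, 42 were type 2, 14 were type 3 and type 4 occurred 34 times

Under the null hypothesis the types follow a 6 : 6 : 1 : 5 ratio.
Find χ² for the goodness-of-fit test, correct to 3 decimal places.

Ratio total = 18. Expected counts: 126×6/18 = 42, 126×6/18 = 42, 126×1/18 = 7, 126×5/18 = 35.
χ² = (36−42)²/42 + (42−42)²/42 + (14−7)²/7 + (34−35)²/35
   = 0.8571 + 0.0000 + 7.0000 + 0.0286
Sum = 7.886

7.886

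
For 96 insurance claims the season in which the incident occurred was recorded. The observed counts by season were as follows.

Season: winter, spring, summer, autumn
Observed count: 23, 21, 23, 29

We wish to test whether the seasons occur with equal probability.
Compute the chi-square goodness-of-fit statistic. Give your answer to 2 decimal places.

Expected count for each of the 4 categories: 96/4 = 24.
χ² = (23−24)²/24 + (21−24)²/24 + (23−24)²/24 + (29−24)²/24
   = 0.042 + 0.375 + 0.042 + 1.042
Sum = 1.50

1.50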